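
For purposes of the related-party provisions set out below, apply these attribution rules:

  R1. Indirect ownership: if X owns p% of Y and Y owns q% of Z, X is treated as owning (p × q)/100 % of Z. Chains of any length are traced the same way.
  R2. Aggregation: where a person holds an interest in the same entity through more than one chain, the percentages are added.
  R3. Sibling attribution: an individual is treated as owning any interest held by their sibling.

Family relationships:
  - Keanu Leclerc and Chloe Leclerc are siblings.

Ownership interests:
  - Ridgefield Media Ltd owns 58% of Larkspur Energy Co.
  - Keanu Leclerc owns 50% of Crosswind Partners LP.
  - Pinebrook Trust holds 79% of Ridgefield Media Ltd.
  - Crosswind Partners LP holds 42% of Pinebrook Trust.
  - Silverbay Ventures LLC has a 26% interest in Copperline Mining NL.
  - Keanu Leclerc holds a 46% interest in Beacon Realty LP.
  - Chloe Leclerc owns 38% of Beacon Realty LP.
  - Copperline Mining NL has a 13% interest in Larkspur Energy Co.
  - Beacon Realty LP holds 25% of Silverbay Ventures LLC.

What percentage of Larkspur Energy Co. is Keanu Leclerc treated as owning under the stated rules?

10.332%

By sibling attribution (R3), Keanu Leclerc is treated as also owning Chloe Leclerc's interest in Beacon Realty LP, giving 46% + 38% = 84%.
Chain via Crosswind Partners LP → Pinebrook Trust → Ridgefield Media Ltd (R1): 50% × 42% × 79% × 58% = 9.6222% of Larkspur Energy Co.
Chain via Beacon Realty LP → Silverbay Ventures LLC → Copperline Mining NL (R1): 84% × 25% × 26% × 13% = 0.7098% of Larkspur Energy Co.
Aggregating (R2): 9.6222% + 0.7098% = 10.332%.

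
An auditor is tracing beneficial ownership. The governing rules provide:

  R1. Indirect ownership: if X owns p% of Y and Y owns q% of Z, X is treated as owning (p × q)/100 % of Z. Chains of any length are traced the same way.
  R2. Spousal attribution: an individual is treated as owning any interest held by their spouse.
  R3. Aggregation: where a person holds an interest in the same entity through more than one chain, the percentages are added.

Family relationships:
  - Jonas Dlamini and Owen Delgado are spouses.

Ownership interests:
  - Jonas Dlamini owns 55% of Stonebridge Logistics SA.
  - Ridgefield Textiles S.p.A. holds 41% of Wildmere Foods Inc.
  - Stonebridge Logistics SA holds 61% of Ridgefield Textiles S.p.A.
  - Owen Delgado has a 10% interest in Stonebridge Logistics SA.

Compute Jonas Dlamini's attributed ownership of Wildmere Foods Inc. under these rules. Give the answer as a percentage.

16.2565%

By spousal attribution (R2), Jonas Dlamini is treated as also owning Owen Delgado's interest in Stonebridge Logistics SA, giving 55% + 10% = 65%.
Chain via Stonebridge Logistics SA → Ridgefield Textiles S.p.A. (R1): 65% × 61% × 41% = 16.2565% of Wildmere Foods Inc.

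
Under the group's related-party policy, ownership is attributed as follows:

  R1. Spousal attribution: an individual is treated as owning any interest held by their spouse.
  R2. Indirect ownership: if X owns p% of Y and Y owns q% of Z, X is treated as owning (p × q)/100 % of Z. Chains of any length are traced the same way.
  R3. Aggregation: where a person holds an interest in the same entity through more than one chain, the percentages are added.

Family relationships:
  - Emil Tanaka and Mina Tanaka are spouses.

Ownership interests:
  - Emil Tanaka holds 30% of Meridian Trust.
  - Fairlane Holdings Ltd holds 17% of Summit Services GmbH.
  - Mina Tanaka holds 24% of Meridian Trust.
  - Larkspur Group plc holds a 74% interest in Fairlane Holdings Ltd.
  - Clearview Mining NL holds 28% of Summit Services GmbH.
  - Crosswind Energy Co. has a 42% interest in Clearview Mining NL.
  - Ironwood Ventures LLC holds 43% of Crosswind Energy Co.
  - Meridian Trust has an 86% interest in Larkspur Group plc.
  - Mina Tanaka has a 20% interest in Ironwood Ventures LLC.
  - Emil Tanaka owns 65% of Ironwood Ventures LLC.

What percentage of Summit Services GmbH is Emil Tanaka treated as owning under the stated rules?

By spousal attribution (R1), Emil Tanaka is treated as also owning Mina Tanaka's interest in Ironwood Ventures LLC, giving 65% + 20% = 85%.
By spousal attribution (R1), Emil Tanaka is treated as also owning Mina Tanaka's interest in Meridian Trust, giving 30% + 24% = 54%.
Chain via Ironwood Ventures LLC → Crosswind Energy Co. → Clearview Mining NL (R2): 85% × 43% × 42% × 28% = 4.29828% of Summit Services GmbH.
Chain via Meridian Trust → Larkspur Group plc → Fairlane Holdings Ltd (R2): 54% × 86% × 74% × 17% = 5.842152% of Summit Services GmbH.
Aggregating (R3): 4.29828% + 5.842152% = 10.140432%.

10.140432%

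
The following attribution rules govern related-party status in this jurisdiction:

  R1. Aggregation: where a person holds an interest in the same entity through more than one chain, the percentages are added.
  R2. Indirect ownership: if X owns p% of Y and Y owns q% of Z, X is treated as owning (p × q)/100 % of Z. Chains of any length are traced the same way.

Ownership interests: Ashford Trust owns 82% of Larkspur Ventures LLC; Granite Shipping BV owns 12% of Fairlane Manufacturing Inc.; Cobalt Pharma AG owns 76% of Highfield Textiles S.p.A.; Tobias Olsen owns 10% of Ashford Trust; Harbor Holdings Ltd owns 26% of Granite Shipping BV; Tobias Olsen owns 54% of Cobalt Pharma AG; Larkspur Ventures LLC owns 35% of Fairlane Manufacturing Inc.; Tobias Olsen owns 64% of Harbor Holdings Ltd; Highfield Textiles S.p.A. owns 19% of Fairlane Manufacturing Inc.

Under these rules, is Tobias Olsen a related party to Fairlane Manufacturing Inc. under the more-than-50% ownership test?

No

Chain via Cobalt Pharma AG → Highfield Textiles S.p.A. (R2): 54% × 76% × 19% = 7.7976% of Fairlane Manufacturing Inc.
Chain via Harbor Holdings Ltd → Granite Shipping BV (R2): 64% × 26% × 12% = 1.9968% of Fairlane Manufacturing Inc.
Chain via Ashford Trust → Larkspur Ventures LLC (R2): 10% × 82% × 35% = 2.87% of Fairlane Manufacturing Inc.
Aggregating (R1): 7.7976% + 1.9968% + 2.87% = 12.6644%.
12.6644% does not exceed the 50% threshold, so Tobias is not a related party to Fairlane Manufacturing Inc.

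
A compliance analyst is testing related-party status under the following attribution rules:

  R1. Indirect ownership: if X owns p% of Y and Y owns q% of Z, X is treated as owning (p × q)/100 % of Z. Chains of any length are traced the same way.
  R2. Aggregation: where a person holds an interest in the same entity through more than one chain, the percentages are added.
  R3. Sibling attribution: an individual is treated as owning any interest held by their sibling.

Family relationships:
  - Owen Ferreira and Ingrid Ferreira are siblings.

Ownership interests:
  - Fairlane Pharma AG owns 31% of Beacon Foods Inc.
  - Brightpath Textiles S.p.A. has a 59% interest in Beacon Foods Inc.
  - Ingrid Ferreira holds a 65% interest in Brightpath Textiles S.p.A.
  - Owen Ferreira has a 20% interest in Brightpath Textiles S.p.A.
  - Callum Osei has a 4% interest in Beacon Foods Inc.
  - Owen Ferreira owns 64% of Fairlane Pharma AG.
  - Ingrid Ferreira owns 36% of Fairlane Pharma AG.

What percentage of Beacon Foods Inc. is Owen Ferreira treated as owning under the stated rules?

81.15%

By sibling attribution (R3), Owen Ferreira is treated as also owning Ingrid Ferreira's interest in Fairlane Pharma AG, giving 64% + 36% = 100%.
By sibling attribution (R3), Owen Ferreira is treated as also owning Ingrid Ferreira's interest in Brightpath Textiles S.p.A, giving 20% + 65% = 85%.
Chain via Fairlane Pharma AG (R1): 100% × 31% = 31% of Beacon Foods Inc.
Chain via Brightpath Textiles S.p.A. (R1): 85% × 59% = 50.15% of Beacon Foods Inc.
Aggregating (R2): 31% + 50.15% = 81.15%.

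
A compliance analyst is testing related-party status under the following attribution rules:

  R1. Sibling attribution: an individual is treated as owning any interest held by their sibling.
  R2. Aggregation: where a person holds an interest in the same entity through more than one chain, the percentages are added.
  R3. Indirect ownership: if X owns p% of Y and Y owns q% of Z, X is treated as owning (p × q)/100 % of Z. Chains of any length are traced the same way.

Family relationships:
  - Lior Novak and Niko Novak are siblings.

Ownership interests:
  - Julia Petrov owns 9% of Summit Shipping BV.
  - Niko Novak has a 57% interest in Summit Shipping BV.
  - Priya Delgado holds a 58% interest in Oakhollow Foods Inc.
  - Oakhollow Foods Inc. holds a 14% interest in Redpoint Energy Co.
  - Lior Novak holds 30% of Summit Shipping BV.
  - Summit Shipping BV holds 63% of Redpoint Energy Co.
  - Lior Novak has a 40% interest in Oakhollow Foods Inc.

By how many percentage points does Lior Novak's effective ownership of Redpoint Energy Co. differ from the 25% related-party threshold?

By sibling attribution (R1), Lior Novak is treated as also owning Niko Novak's interest in Summit Shipping BV, giving 30% + 57% = 87%.
Chain via Oakhollow Foods Inc. (R3): 40% × 14% = 5.6% of Redpoint Energy Co.
Chain via Summit Shipping BV (R3): 87% × 63% = 54.81% of Redpoint Energy Co.
Aggregating (R2): 5.6% + 54.81% = 60.41%.
60.41% exceeds the 25% threshold by 35.41 percentage points.

35.41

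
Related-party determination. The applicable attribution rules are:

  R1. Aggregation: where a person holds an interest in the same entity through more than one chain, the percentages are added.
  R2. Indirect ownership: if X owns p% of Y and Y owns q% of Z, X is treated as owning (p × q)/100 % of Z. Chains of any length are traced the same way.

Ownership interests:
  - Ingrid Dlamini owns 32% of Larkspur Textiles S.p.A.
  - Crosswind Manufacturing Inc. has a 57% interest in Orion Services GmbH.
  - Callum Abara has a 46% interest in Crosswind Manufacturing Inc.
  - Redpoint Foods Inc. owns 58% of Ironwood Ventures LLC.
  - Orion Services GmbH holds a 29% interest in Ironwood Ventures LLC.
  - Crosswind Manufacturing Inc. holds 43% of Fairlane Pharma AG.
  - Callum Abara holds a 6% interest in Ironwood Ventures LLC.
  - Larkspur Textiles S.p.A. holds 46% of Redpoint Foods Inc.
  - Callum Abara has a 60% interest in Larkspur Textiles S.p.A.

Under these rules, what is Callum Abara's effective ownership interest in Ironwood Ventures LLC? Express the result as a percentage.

29.6118%

Chain via Crosswind Manufacturing Inc. → Orion Services GmbH (R2): 46% × 57% × 29% = 7.6038% of Ironwood Ventures LLC.
Chain via Larkspur Textiles S.p.A. → Redpoint Foods Inc. (R2): 60% × 46% × 58% = 16.008% of Ironwood Ventures LLC.
Direct interest in Ironwood Ventures LLC: 6%.
Aggregating (R1): 7.6038% + 16.008% + 6% = 29.6118%.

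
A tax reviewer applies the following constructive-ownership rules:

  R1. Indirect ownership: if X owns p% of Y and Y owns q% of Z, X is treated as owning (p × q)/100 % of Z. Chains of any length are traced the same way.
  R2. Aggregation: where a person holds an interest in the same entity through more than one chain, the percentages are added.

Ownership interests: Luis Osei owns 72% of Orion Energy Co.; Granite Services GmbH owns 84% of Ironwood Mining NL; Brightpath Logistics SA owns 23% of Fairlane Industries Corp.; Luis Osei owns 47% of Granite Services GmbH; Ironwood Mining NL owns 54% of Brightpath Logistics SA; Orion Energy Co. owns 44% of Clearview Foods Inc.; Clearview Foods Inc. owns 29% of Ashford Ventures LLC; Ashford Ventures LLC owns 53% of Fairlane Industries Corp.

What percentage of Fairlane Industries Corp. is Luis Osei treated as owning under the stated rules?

9.772632%

Chain via Granite Services GmbH → Ironwood Mining NL → Brightpath Logistics SA (R1): 47% × 84% × 54% × 23% = 4.903416% of Fairlane Industries Corp.
Chain via Orion Energy Co. → Clearview Foods Inc. → Ashford Ventures LLC (R1): 72% × 44% × 29% × 53% = 4.869216% of Fairlane Industries Corp.
Aggregating (R2): 4.903416% + 4.869216% = 9.772632%.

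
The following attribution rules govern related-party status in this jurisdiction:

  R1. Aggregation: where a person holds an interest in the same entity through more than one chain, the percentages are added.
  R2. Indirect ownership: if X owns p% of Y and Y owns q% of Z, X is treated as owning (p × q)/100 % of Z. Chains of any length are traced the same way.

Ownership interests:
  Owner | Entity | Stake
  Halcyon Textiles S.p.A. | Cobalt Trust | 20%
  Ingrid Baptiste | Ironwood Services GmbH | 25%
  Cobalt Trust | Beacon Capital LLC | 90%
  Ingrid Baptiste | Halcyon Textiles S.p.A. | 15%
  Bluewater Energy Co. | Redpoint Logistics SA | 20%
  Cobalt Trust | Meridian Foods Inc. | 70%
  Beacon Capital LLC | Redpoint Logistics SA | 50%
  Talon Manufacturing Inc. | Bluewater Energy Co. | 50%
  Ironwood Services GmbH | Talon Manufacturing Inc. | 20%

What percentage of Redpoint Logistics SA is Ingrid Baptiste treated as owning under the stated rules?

1.85%

Chain via Halcyon Textiles S.p.A. → Cobalt Trust → Beacon Capital LLC (R2): 15% × 20% × 90% × 50% = 1.35% of Redpoint Logistics SA.
Chain via Ironwood Services GmbH → Talon Manufacturing Inc. → Bluewater Energy Co. (R2): 25% × 20% × 50% × 20% = 0.5% of Redpoint Logistics SA.
Aggregating (R1): 1.35% + 0.5% = 1.85%.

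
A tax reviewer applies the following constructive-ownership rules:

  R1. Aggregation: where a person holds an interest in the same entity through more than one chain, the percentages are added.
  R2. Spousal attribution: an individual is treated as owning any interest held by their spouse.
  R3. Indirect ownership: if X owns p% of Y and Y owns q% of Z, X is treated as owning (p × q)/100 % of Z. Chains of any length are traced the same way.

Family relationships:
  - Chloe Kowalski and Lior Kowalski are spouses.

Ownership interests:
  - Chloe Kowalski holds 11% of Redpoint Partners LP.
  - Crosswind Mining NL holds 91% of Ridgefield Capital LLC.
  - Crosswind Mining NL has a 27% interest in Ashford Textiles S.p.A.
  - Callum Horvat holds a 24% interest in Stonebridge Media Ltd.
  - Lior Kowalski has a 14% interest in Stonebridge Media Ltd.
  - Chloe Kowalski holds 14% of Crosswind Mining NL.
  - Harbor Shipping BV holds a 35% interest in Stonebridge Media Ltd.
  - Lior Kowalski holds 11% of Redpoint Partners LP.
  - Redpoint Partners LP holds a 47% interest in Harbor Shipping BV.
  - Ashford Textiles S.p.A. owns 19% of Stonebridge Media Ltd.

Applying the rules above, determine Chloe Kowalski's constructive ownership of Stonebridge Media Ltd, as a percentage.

18.3372%

By spousal attribution (R2), Chloe Kowalski is treated as also owning Lior Kowalski's interest in Redpoint Partners LP, giving 11% + 11% = 22%.
By spousal attribution (R2), Chloe Kowalski is treated as owning Lior Kowalski's 14% interest in Stonebridge Media Ltd.
Chain via Crosswind Mining NL → Ashford Textiles S.p.A. (R3): 14% × 27% × 19% = 0.7182% of Stonebridge Media Ltd.
Chain via Redpoint Partners LP → Harbor Shipping BV (R3): 22% × 47% × 35% = 3.619% of Stonebridge Media Ltd.
Direct interest in Stonebridge Media Ltd: 14%.
Aggregating (R1): 0.7182% + 3.619% + 14% = 18.3372%.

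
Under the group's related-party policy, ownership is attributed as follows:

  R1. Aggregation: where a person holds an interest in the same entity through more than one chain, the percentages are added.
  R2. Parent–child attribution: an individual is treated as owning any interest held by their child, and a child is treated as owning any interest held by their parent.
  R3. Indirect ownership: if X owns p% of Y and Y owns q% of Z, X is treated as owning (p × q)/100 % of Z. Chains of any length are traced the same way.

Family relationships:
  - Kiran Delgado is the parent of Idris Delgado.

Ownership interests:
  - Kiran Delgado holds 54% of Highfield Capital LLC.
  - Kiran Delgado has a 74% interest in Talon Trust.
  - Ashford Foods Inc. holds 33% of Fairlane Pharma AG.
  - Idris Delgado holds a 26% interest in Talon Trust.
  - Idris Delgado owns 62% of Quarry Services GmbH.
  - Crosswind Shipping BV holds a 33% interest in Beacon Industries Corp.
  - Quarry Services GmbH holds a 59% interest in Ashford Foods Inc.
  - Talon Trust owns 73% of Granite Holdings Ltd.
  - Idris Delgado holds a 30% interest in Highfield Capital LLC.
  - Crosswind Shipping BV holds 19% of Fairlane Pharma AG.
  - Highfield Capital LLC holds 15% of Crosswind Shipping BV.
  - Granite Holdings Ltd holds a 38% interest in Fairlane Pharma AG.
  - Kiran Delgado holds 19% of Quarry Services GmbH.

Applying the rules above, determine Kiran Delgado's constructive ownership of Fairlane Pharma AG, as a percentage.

45.9047%

By parent–child attribution (R2), Kiran Delgado is treated as also owning Idris Delgado's interest in Highfield Capital LLC, giving 54% + 30% = 84%.
By parent–child attribution (R2), Kiran Delgado is treated as also owning Idris Delgado's interest in Quarry Services GmbH, giving 19% + 62% = 81%.
By parent–child attribution (R2), Kiran Delgado is treated as also owning Idris Delgado's interest in Talon Trust, giving 74% + 26% = 100%.
Chain via Highfield Capital LLC → Crosswind Shipping BV (R3): 84% × 15% × 19% = 2.394% of Fairlane Pharma AG.
Chain via Quarry Services GmbH → Ashford Foods Inc. (R3): 81% × 59% × 33% = 15.7707% of Fairlane Pharma AG.
Chain via Talon Trust → Granite Holdings Ltd (R3): 100% × 73% × 38% = 27.74% of Fairlane Pharma AG.
Aggregating (R1): 2.394% + 15.7707% + 27.74% = 45.9047%.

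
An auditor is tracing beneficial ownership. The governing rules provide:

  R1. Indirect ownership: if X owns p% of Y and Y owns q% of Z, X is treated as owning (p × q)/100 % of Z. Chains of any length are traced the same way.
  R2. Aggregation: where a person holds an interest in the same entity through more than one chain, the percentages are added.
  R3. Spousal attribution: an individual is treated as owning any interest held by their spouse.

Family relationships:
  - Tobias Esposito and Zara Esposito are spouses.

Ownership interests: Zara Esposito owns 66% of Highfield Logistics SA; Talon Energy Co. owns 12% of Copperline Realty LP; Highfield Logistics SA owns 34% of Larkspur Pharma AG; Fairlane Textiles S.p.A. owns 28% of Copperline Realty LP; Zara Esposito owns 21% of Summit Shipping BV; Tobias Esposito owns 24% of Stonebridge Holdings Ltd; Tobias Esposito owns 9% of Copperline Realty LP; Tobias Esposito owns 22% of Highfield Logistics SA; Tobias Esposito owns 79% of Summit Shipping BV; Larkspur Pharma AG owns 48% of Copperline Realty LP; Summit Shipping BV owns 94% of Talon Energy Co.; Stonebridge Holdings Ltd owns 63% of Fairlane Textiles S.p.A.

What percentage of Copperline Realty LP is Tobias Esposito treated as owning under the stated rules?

38.8752%

By spousal attribution (R3), Tobias Esposito is treated as also owning Zara Esposito's interest in Highfield Logistics SA, giving 22% + 66% = 88%.
By spousal attribution (R3), Tobias Esposito is treated as also owning Zara Esposito's interest in Summit Shipping BV, giving 79% + 21% = 100%.
Chain via Highfield Logistics SA → Larkspur Pharma AG (R1): 88% × 34% × 48% = 14.3616% of Copperline Realty LP.
Chain via Stonebridge Holdings Ltd → Fairlane Textiles S.p.A. (R1): 24% × 63% × 28% = 4.2336% of Copperline Realty LP.
Chain via Summit Shipping BV → Talon Energy Co. (R1): 100% × 94% × 12% = 11.28% of Copperline Realty LP.
Direct interest in Copperline Realty LP: 9%.
Aggregating (R2): 14.3616% + 4.2336% + 11.28% + 9% = 38.8752%.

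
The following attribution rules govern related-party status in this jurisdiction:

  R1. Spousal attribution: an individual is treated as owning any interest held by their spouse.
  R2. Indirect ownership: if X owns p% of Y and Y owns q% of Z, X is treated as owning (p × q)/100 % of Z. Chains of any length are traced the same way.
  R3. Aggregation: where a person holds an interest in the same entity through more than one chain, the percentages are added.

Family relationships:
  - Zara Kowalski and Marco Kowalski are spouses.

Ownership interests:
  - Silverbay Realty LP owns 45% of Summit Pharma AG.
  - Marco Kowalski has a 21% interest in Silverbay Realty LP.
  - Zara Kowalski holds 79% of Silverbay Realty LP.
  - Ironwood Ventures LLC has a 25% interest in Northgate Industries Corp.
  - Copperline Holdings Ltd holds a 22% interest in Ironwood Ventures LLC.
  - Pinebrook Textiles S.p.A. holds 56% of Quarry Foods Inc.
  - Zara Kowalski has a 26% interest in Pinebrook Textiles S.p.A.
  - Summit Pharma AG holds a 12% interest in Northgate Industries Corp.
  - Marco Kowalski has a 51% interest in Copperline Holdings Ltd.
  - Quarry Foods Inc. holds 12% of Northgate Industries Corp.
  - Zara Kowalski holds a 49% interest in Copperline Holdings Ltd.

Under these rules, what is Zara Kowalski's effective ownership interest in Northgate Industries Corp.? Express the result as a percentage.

By spousal attribution (R1), Zara Kowalski is treated as also owning Marco Kowalski's interest in Copperline Holdings Ltd, giving 49% + 51% = 100%.
By spousal attribution (R1), Zara Kowalski is treated as also owning Marco Kowalski's interest in Silverbay Realty LP, giving 79% + 21% = 100%.
Chain via Copperline Holdings Ltd → Ironwood Ventures LLC (R2): 100% × 22% × 25% = 5.5% of Northgate Industries Corp.
Chain via Silverbay Realty LP → Summit Pharma AG (R2): 100% × 45% × 12% = 5.4% of Northgate Industries Corp.
Chain via Pinebrook Textiles S.p.A. → Quarry Foods Inc. (R2): 26% × 56% × 12% = 1.7472% of Northgate Industries Corp.
Aggregating (R3): 5.5% + 5.4% + 1.7472% = 12.6472%.

12.6472%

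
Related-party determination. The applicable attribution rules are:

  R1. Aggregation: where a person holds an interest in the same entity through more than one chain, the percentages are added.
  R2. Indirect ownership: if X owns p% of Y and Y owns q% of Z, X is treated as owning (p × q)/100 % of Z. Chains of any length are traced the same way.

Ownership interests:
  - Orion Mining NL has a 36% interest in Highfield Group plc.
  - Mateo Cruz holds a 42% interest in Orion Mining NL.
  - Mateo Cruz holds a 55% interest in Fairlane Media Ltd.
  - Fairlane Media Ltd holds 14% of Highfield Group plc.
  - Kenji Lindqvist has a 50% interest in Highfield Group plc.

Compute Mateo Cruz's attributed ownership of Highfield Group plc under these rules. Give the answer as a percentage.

Chain via Fairlane Media Ltd (R2): 55% × 14% = 7.7% of Highfield Group plc.
Chain via Orion Mining NL (R2): 42% × 36% = 15.12% of Highfield Group plc.
Aggregating (R1): 7.7% + 15.12% = 22.82%.

22.82%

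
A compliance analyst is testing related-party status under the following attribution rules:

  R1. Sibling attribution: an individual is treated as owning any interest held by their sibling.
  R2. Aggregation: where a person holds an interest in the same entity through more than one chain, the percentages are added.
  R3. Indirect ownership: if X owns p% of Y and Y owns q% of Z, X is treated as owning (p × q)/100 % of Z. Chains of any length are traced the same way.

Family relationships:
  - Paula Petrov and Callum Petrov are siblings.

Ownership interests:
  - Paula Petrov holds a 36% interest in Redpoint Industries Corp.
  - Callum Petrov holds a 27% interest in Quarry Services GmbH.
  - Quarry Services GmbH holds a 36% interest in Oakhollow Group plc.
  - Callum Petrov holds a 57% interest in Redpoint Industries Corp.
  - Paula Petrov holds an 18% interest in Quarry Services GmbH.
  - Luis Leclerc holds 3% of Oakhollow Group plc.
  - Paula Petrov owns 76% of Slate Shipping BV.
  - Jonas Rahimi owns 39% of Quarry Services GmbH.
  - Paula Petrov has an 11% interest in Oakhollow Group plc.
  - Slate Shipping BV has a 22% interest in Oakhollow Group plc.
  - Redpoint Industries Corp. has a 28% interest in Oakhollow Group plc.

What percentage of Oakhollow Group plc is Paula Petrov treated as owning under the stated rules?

69.96%

By sibling attribution (R1), Paula Petrov is treated as also owning Callum Petrov's interest in Redpoint Industries Corp, giving 36% + 57% = 93%.
By sibling attribution (R1), Paula Petrov is treated as also owning Callum Petrov's interest in Quarry Services GmbH, giving 18% + 27% = 45%.
Chain via Redpoint Industries Corp. (R3): 93% × 28% = 26.04% of Oakhollow Group plc.
Chain via Slate Shipping BV (R3): 76% × 22% = 16.72% of Oakhollow Group plc.
Chain via Quarry Services GmbH (R3): 45% × 36% = 16.2% of Oakhollow Group plc.
Direct interest in Oakhollow Group plc: 11%.
Aggregating (R2): 26.04% + 16.72% + 16.2% + 11% = 69.96%.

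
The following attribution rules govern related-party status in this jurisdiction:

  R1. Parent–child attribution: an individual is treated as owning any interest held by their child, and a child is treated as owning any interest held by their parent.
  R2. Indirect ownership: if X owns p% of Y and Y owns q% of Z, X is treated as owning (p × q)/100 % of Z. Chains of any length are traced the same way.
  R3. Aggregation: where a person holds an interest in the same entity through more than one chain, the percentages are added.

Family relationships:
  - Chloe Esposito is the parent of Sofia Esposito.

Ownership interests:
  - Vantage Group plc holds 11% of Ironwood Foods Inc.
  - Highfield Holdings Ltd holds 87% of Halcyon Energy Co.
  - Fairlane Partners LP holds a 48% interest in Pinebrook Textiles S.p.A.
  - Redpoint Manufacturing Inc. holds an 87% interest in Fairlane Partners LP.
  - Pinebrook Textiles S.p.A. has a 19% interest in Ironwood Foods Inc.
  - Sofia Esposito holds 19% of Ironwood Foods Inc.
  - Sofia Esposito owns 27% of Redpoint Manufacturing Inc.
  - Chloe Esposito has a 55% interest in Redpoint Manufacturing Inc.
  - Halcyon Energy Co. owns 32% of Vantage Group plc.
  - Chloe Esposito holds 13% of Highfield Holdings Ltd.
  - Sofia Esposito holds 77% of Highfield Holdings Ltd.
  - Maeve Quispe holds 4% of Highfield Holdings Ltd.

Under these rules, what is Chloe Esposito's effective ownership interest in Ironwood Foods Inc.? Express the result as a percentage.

By parent–child attribution (R1), Chloe Esposito is treated as also owning Sofia Esposito's interest in Highfield Holdings Ltd, giving 13% + 77% = 90%.
By parent–child attribution (R1), Chloe Esposito is treated as also owning Sofia Esposito's interest in Redpoint Manufacturing Inc, giving 55% + 27% = 82%.
By parent–child attribution (R1), Chloe Esposito is treated as owning Sofia Esposito's 19% interest in Ironwood Foods Inc.
Chain via Highfield Holdings Ltd → Halcyon Energy Co. → Vantage Group plc (R2): 90% × 87% × 32% × 11% = 2.75616% of Ironwood Foods Inc.
Chain via Redpoint Manufacturing Inc. → Fairlane Partners LP → Pinebrook Textiles S.p.A. (R2): 82% × 87% × 48% × 19% = 6.506208% of Ironwood Foods Inc.
Direct interest in Ironwood Foods Inc: 19%.
Aggregating (R3): 2.75616% + 6.506208% + 19% = 28.262368%.

28.262368%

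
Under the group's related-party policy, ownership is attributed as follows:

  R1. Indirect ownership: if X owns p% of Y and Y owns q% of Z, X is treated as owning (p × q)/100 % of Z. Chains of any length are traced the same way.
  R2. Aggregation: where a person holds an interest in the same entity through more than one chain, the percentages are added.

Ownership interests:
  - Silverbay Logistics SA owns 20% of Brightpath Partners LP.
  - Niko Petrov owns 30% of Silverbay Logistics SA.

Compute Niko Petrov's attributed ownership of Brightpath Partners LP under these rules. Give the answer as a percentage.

Chain via Silverbay Logistics SA (R1): 30% × 20% = 6% of Brightpath Partners LP.

6%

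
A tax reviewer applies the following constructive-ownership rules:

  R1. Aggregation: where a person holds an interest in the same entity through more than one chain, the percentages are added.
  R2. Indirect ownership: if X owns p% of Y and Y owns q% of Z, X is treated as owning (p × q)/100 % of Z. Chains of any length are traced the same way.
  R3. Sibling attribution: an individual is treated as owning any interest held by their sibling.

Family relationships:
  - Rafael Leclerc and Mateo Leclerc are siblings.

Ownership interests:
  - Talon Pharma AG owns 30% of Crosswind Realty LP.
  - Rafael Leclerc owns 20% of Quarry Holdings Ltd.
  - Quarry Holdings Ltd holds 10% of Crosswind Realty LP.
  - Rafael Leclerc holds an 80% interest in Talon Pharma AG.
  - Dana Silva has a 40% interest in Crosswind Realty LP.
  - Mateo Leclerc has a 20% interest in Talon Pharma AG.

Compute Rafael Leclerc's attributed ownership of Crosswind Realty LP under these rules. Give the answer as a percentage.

32%

By sibling attribution (R3), Rafael Leclerc is treated as also owning Mateo Leclerc's interest in Talon Pharma AG, giving 80% + 20% = 100%.
Chain via Talon Pharma AG (R2): 100% × 30% = 30% of Crosswind Realty LP.
Chain via Quarry Holdings Ltd (R2): 20% × 10% = 2% of Crosswind Realty LP.
Aggregating (R1): 30% + 2% = 32%.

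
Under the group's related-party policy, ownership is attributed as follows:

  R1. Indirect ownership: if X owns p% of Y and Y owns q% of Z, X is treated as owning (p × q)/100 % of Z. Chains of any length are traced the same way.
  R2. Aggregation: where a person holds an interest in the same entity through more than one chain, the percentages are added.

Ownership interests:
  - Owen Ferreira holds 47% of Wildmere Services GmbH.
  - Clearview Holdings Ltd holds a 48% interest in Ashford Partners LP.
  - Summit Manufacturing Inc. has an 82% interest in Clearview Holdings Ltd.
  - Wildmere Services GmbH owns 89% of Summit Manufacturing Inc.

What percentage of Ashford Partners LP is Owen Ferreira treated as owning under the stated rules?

16.464288%

Chain via Wildmere Services GmbH → Summit Manufacturing Inc. → Clearview Holdings Ltd (R1): 47% × 89% × 82% × 48% = 16.464288% of Ashford Partners LP.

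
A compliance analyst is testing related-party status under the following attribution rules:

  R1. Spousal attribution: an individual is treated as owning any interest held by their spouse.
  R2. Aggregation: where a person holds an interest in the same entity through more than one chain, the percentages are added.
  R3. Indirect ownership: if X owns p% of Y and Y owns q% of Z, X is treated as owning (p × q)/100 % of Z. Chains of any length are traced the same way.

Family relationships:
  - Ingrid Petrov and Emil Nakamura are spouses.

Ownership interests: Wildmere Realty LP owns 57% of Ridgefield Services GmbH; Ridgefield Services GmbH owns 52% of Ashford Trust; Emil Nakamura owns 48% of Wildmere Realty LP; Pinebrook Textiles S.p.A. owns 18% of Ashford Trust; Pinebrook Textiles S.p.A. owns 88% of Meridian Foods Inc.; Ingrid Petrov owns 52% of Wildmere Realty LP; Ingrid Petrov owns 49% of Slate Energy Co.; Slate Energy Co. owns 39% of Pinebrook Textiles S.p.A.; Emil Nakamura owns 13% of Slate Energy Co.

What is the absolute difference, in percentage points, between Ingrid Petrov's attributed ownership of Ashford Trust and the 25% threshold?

By spousal attribution (R1), Ingrid Petrov is treated as also owning Emil Nakamura's interest in Wildmere Realty LP, giving 52% + 48% = 100%.
By spousal attribution (R1), Ingrid Petrov is treated as also owning Emil Nakamura's interest in Slate Energy Co, giving 49% + 13% = 62%.
Chain via Wildmere Realty LP → Ridgefield Services GmbH (R3): 100% × 57% × 52% = 29.64% of Ashford Trust.
Chain via Slate Energy Co. → Pinebrook Textiles S.p.A. (R3): 62% × 39% × 18% = 4.3524% of Ashford Trust.
Aggregating (R2): 29.64% + 4.3524% = 33.9924%.
33.9924% exceeds the 25% threshold by 8.9924 percentage points.

8.9924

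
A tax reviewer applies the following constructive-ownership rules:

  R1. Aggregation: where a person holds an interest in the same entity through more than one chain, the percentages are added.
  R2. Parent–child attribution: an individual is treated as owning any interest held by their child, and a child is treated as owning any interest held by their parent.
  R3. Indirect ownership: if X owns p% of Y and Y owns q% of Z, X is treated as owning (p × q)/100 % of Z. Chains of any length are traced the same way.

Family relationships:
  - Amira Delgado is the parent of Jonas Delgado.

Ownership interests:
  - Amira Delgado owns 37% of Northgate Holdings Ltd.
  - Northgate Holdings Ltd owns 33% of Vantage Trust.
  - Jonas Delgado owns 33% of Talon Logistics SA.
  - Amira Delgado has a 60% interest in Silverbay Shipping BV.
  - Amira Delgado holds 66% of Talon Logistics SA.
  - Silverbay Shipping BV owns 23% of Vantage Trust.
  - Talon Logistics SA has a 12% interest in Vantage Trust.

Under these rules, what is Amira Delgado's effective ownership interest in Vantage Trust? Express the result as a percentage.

37.89%

By parent–child attribution (R2), Amira Delgado is treated as also owning Jonas Delgado's interest in Talon Logistics SA, giving 66% + 33% = 99%.
Chain via Silverbay Shipping BV (R3): 60% × 23% = 13.8% of Vantage Trust.
Chain via Northgate Holdings Ltd (R3): 37% × 33% = 12.21% of Vantage Trust.
Chain via Talon Logistics SA (R3): 99% × 12% = 11.88% of Vantage Trust.
Aggregating (R1): 13.8% + 12.21% + 11.88% = 37.89%.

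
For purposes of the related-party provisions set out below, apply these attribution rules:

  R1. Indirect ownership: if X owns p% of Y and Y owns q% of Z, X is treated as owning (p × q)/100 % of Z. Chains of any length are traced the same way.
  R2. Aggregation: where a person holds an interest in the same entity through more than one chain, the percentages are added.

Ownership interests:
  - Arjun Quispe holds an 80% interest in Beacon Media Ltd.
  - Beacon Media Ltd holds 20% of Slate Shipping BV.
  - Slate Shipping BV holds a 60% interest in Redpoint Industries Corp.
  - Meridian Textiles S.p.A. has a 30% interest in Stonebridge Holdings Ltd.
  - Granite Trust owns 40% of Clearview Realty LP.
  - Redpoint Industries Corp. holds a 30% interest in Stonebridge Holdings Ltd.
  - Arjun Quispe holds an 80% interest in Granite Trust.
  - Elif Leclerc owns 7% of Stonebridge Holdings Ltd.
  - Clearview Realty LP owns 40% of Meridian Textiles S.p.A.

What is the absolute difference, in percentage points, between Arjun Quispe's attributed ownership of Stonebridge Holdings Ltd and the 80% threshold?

73.28

Chain via Beacon Media Ltd → Slate Shipping BV → Redpoint Industries Corp. (R1): 80% × 20% × 60% × 30% = 2.88% of Stonebridge Holdings Ltd.
Chain via Granite Trust → Clearview Realty LP → Meridian Textiles S.p.A. (R1): 80% × 40% × 40% × 30% = 3.84% of Stonebridge Holdings Ltd.
Aggregating (R2): 2.88% + 3.84% = 6.72%.
6.72% falls short of the 80% threshold by 73.28 percentage points.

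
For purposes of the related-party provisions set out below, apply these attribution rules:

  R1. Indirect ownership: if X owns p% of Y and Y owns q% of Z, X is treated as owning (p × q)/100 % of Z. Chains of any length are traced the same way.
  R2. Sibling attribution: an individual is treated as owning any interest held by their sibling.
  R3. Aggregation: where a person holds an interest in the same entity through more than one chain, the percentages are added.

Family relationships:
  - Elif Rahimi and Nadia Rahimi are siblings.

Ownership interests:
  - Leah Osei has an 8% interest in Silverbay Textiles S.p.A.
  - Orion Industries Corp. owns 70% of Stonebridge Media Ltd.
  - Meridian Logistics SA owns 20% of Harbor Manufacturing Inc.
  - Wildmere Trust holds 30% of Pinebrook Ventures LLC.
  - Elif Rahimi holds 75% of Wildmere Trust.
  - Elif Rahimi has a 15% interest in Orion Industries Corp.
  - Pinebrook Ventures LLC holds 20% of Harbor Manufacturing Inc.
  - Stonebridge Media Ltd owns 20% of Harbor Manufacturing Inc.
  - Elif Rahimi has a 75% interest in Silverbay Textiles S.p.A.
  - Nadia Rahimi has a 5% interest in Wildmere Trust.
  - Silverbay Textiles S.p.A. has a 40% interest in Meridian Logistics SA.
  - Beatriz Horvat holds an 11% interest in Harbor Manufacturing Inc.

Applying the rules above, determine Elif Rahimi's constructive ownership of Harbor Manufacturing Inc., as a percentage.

12.9%

By sibling attribution (R2), Elif Rahimi is treated as also owning Nadia Rahimi's interest in Wildmere Trust, giving 75% + 5% = 80%.
Chain via Wildmere Trust → Pinebrook Ventures LLC (R1): 80% × 30% × 20% = 4.8% of Harbor Manufacturing Inc.
Chain via Orion Industries Corp. → Stonebridge Media Ltd (R1): 15% × 70% × 20% = 2.1% of Harbor Manufacturing Inc.
Chain via Silverbay Textiles S.p.A. → Meridian Logistics SA (R1): 75% × 40% × 20% = 6% of Harbor Manufacturing Inc.
Aggregating (R3): 4.8% + 2.1% + 6% = 12.9%.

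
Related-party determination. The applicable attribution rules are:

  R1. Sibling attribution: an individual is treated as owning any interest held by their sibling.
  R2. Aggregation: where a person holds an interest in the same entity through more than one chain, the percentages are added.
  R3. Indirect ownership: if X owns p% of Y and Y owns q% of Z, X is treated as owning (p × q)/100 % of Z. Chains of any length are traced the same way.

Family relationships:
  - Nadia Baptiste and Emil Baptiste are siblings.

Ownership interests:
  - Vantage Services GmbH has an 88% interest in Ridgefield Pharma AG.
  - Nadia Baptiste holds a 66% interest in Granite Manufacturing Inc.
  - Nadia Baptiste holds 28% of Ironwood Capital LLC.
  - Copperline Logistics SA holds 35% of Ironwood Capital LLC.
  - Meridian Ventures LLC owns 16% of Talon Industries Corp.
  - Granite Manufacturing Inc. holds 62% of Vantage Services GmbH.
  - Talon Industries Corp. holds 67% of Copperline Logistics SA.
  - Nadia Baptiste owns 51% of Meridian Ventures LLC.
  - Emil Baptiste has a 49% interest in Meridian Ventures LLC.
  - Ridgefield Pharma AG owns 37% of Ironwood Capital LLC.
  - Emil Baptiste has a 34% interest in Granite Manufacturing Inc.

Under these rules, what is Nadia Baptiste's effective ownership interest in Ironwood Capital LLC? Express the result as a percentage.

By sibling attribution (R1), Nadia Baptiste is treated as also owning Emil Baptiste's interest in Granite Manufacturing Inc, giving 66% + 34% = 100%.
By sibling attribution (R1), Nadia Baptiste is treated as also owning Emil Baptiste's interest in Meridian Ventures LLC, giving 51% + 49% = 100%.
Chain via Granite Manufacturing Inc. → Vantage Services GmbH → Ridgefield Pharma AG (R3): 100% × 62% × 88% × 37% = 20.1872% of Ironwood Capital LLC.
Chain via Meridian Ventures LLC → Talon Industries Corp. → Copperline Logistics SA (R3): 100% × 16% × 67% × 35% = 3.752% of Ironwood Capital LLC.
Direct interest in Ironwood Capital LLC: 28%.
Aggregating (R2): 20.1872% + 3.752% + 28% = 51.9392%.

51.9392%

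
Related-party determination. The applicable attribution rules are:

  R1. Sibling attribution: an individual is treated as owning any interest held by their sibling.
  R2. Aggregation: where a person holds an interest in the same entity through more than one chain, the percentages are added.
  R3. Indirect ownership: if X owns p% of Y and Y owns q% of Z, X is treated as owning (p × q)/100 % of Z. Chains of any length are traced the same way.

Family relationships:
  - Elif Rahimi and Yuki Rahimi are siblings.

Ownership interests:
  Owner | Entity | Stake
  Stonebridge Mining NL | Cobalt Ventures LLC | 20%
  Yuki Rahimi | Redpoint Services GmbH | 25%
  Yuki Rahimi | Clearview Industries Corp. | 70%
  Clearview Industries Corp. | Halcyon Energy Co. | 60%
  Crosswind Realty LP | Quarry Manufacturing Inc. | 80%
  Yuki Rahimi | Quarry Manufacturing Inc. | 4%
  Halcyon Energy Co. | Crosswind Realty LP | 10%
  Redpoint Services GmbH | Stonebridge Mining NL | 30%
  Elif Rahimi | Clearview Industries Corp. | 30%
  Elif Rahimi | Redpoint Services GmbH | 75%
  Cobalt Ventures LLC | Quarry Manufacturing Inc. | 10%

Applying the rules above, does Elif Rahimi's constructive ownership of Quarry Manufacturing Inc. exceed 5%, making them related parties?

By sibling attribution (R1), Elif Rahimi is treated as also owning Yuki Rahimi's interest in Redpoint Services GmbH, giving 75% + 25% = 100%.
By sibling attribution (R1), Elif Rahimi is treated as also owning Yuki Rahimi's interest in Clearview Industries Corp, giving 30% + 70% = 100%.
By sibling attribution (R1), Elif Rahimi is treated as owning Yuki Rahimi's 4% interest in Quarry Manufacturing Inc.
Chain via Redpoint Services GmbH → Stonebridge Mining NL → Cobalt Ventures LLC (R3): 100% × 30% × 20% × 10% = 0.6% of Quarry Manufacturing Inc.
Chain via Clearview Industries Corp. → Halcyon Energy Co. → Crosswind Realty LP (R3): 100% × 60% × 10% × 80% = 4.8% of Quarry Manufacturing Inc.
Direct interest in Quarry Manufacturing Inc: 4%.
Aggregating (R2): 0.6% + 4.8% + 4% = 9.4%.
9.4% exceeds the 5% threshold, so Elif is a related party to Quarry Manufacturing Inc.

Yes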